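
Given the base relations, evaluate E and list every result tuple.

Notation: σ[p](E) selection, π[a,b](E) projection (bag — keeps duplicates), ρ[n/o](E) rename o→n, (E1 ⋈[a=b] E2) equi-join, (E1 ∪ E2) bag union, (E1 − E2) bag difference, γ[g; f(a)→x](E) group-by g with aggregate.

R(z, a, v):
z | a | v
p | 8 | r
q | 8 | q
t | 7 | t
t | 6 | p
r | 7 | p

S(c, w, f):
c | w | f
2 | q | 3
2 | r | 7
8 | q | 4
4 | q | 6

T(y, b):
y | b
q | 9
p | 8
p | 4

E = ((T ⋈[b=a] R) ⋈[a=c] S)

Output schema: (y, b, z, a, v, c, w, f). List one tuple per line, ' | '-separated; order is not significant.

Subexpression sizes:
  T → 3
  R → 5
  (T ⋈[b=a] R) → 2
  S → 4
  ((T ⋈[b=a] R) ⋈[a=c] S) → 2

== RESULT ==
y | b | z | a | v | c | w | f
p | 8 | p | 8 | r | 8 | q | 4
p | 8 | q | 8 | q | 8 | q | 4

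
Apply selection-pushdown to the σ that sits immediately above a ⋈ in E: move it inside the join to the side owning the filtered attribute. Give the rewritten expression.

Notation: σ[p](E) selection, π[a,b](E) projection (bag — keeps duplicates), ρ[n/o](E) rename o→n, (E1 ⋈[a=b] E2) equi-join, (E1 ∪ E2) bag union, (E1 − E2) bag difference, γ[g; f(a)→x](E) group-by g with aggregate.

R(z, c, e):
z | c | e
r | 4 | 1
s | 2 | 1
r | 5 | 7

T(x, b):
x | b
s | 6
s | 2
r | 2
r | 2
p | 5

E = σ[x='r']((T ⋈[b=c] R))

σ filters on x, owned by the left side.
E' = (σ[x='r'](T) ⋈[b=c] R)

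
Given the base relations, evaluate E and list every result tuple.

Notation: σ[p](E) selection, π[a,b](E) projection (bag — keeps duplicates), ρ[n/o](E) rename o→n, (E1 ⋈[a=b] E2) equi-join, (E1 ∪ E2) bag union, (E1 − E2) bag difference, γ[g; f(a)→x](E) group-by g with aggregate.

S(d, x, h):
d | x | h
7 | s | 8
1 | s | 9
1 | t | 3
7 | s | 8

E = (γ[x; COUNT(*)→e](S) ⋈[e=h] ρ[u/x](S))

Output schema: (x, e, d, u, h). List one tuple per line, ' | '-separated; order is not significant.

Row counts bottom-up:
  S → 4
  γ[x; COUNT(*)→e](S) → 2
  S → 4
  ρ[u/x](S) → 4
  (γ[x; COUNT(*)→e](S) ⋈[e=h] ρ[u/x](S)) → 1

== RESULT ==
x | e | d | u | h
s | 3 | 1 | t | 3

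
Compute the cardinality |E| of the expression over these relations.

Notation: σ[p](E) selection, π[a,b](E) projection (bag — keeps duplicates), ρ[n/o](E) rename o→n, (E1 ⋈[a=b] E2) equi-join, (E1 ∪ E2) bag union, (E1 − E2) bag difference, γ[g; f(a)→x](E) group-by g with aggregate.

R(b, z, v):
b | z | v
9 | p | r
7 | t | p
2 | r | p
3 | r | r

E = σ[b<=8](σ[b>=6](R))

Row counts bottom-up:
  R → 4
  σ[b>=6](R) → 2
  σ[b<=8](σ[b>=6](R)) → 1

|E| = 1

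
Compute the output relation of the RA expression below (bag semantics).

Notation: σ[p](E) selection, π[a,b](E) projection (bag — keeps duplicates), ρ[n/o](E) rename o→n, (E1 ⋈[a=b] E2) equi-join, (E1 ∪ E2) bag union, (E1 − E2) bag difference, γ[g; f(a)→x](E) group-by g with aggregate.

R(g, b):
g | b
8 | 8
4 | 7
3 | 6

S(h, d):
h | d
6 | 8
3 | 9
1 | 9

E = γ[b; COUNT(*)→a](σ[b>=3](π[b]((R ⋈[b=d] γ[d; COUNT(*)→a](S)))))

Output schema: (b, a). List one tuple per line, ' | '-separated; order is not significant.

Stepwise |·|:
  R → 3
  S → 3
  γ[d; COUNT(*)→a](S) → 2
  (R ⋈[b=d] γ[d; COUNT(*)→a](S)) → 1
  π[b]((R ⋈[b=d] γ[d; COUNT(*)→a](S))) → 1
  σ[b>=3](π[b]((R ⋈[b=d] γ[d; COUNT(*)→a](S)))) → 1
  γ[b; COUNT(*)→a](σ[b>=3](π[b]((R ⋈[b=d] γ[d; COUNT(*)→a](S))))) → 1

== RESULT ==
b | a
8 | 1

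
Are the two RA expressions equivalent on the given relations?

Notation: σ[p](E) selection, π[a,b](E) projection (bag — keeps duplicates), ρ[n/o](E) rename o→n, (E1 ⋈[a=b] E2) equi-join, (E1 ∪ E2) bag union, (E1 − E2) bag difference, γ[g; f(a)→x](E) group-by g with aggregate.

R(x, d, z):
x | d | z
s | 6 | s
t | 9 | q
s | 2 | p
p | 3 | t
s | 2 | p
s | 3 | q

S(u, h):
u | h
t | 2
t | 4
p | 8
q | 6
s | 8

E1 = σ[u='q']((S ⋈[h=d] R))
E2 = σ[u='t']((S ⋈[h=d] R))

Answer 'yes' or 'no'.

E1 row counts bottom-up:
  S → 5
  R → 6
  (S ⋈[h=d] R) → 3
  σ[u='q']((S ⋈[h=d] R)) → 1
E2 row counts bottom-up:
  S → 5
  R → 6
  (S ⋈[h=d] R) → 3
  σ[u='t']((S ⋈[h=d] R)) → 2

E1 result:
u | h | x | d | z
q | 6 | s | 6 | s
E2 result:
u | h | x | d | z
t | 2 | s | 2 | p
t | 2 | s | 2 | p
Witness: ('t', 2, 's', 2, 'p') appears 0× in E1 but 2× in E2.

no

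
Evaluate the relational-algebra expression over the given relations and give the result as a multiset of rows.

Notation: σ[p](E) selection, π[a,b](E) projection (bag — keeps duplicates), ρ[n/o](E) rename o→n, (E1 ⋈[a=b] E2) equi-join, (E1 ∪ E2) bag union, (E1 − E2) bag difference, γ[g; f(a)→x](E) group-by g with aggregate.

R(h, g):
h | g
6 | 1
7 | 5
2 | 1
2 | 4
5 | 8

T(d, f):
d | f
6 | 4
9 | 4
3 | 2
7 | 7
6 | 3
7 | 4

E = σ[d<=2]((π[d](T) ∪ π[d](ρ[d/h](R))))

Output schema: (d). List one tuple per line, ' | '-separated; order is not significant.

Stepwise |·|:
  T → 6
  π[d](T) → 6
  R → 5
  ρ[d/h](R) → 5
  π[d](ρ[d/h](R)) → 5
  (π[d](T) ∪ π[d](ρ[d/h](R))) → 11
  σ[d<=2]((π[d](T) ∪ π[d](ρ[d/h](R)))) → 2

== RESULT ==
d
2
2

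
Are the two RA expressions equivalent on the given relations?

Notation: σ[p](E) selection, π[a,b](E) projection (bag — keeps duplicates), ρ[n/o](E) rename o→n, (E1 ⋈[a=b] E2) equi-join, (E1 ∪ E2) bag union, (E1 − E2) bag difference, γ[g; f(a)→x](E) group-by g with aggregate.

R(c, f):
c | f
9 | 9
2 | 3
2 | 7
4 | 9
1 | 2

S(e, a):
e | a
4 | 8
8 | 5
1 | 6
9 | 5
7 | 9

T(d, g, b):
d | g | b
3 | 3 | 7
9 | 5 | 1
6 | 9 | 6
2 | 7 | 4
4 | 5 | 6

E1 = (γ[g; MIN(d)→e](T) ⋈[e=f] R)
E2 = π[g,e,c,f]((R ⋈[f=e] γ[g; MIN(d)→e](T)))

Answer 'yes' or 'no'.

E1 row counts bottom-up:
  T → 5
  γ[g; MIN(d)→e](T) → 4
  R → 5
  (γ[g; MIN(d)→e](T) ⋈[e=f] R) → 2
E2 row counts bottom-up:
  R → 5
  T → 5
  γ[g; MIN(d)→e](T) → 4
  (R ⋈[f=e] γ[g; MIN(d)→e](T)) → 2
  π[g,e,c,f]((R ⋈[f=e] γ[g; MIN(d)→e](T))) → 2

E1 and E2 produce the same multiset:
g | e | c | f
3 | 3 | 2 | 3
7 | 2 | 1 | 2

yes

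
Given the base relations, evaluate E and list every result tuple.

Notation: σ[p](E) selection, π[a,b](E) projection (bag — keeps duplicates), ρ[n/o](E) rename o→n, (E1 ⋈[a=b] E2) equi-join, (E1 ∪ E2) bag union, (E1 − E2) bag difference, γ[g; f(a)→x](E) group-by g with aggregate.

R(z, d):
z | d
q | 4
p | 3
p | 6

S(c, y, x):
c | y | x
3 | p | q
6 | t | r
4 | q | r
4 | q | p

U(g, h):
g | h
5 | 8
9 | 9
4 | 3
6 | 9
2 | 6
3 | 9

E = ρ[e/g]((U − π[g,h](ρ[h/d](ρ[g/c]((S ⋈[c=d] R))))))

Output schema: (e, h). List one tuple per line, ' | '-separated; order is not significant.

Stepwise |·|:
  U → 6
  S → 4
  R → 3
  (S ⋈[c=d] R) → 4
  ρ[g/c]((S ⋈[c=d] R)) → 4
  ρ[h/d](ρ[g/c]((S ⋈[c=d] R))) → 4
  π[g,h](ρ[h/d](ρ[g/c]((S ⋈[c=d] R)))) → 4
  (U − π[g,h](ρ[h/d](ρ[g/c]((S ⋈[c=d] R))))) → 6
  ρ[e/g]((U − π[g,h](ρ[h/d](ρ[g/c]((S ⋈[c=d] R)))))) → 6

== RESULT ==
e | h
2 | 6
3 | 9
4 | 3
5 | 8
6 | 9
9 | 9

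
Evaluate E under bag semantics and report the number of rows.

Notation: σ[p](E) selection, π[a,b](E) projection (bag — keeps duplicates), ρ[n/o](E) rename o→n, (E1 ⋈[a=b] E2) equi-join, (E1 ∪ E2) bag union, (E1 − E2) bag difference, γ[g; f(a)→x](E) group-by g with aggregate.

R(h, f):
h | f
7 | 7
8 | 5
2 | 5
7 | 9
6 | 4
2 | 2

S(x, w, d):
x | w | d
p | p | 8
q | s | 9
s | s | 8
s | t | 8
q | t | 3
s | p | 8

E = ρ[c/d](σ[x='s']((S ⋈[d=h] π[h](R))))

Stepwise |·|:
  S → 6
  R → 6
  π[h](R) → 6
  (S ⋈[d=h] π[h](R)) → 4
  σ[x='s']((S ⋈[d=h] π[h](R))) → 3
  ρ[c/d](σ[x='s']((S ⋈[d=h] π[h](R)))) → 3

|E| = 3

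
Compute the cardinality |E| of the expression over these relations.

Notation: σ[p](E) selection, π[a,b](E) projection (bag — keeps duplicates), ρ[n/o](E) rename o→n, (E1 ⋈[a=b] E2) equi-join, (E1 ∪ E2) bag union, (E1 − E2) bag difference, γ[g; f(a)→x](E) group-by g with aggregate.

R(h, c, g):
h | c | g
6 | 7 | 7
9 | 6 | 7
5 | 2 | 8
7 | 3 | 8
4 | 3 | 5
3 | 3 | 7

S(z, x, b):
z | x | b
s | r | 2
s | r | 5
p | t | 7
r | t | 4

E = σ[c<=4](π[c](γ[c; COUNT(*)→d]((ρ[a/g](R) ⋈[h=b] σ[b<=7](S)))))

Per-node cardinality:
  R → 6
  ρ[a/g](R) → 6
  S → 4
  σ[b<=7](S) → 4
  (ρ[a/g](R) ⋈[h=b] σ[b<=7](S)) → 3
  γ[c; COUNT(*)→d]((ρ[a/g](R) ⋈[h=b] σ[b<=7](S))) → 2
  π[c](γ[c; COUNT(*)→d]((ρ[a/g](R) ⋈[h=b] σ[b<=7](S)))) → 2
  σ[c<=4](π[c](γ[c; COUNT(*)→d]((ρ[a/g](R) ⋈[h=b] σ[b<=7](S))))) → 2

|E| = 2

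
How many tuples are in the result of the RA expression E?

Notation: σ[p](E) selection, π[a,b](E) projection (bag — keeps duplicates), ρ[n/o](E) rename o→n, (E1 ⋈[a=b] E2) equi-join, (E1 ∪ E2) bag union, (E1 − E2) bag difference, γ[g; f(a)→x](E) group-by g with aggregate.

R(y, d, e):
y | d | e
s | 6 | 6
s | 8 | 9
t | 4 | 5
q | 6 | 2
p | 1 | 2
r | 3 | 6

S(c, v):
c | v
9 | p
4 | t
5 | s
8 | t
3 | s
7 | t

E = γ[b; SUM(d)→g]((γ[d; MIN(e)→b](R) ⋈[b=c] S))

Stepwise |·|:
  R → 6
  γ[d; MIN(e)→b](R) → 5
  S → 6
  (γ[d; MIN(e)→b](R) ⋈[b=c] S) → 2
  γ[b; SUM(d)→g]((γ[d; MIN(e)→b](R) ⋈[b=c] S)) → 2

|E| = 2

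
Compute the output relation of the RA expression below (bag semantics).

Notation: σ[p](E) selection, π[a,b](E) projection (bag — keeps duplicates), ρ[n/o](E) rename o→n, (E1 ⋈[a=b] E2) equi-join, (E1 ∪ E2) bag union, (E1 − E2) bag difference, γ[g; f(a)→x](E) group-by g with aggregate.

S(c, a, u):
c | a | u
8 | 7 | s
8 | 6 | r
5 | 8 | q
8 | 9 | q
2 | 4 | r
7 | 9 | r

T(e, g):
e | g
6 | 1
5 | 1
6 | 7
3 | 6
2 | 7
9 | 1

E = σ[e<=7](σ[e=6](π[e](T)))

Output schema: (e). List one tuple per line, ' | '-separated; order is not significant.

Row counts bottom-up:
  T → 6
  π[e](T) → 6
  σ[e=6](π[e](T)) → 2
  σ[e<=7](σ[e=6](π[e](T))) → 2

== RESULT ==
e
6
6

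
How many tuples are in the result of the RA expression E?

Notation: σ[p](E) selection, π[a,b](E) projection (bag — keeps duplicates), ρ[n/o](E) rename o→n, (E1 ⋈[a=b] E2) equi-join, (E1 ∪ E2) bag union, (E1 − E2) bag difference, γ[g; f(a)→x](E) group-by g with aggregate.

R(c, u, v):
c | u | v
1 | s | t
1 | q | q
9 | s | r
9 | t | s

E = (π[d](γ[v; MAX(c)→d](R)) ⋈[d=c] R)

Per-node cardinality:
  R → 4
  γ[v; MAX(c)→d](R) → 4
  π[d](γ[v; MAX(c)→d](R)) → 4
  R → 4
  (π[d](γ[v; MAX(c)→d](R)) ⋈[d=c] R) → 8

|E| = 8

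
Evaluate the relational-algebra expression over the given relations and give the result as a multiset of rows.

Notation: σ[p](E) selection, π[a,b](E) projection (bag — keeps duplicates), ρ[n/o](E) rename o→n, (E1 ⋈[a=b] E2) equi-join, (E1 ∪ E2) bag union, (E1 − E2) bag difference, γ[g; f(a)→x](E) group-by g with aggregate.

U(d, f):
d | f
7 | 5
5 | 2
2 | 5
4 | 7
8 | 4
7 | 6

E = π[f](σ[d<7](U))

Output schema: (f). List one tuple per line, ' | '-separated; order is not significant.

Per-node cardinality:
  U → 6
  σ[d<7](U) → 3
  π[f](σ[d<7](U)) → 3

== RESULT ==
f
2
5
7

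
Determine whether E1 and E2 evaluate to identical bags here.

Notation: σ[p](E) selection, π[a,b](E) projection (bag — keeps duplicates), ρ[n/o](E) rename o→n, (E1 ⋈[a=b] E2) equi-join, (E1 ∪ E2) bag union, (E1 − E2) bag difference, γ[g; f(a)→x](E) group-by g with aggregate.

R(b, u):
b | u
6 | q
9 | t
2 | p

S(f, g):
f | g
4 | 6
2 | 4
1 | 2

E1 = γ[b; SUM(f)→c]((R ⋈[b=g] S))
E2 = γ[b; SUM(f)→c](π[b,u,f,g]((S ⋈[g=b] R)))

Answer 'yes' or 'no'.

E1 stepwise |·|:
  R → 3
  S → 3
  (R ⋈[b=g] S) → 2
  γ[b; SUM(f)→c]((R ⋈[b=g] S)) → 2
E2 stepwise |·|:
  S → 3
  R → 3
  (S ⋈[g=b] R) → 2
  π[b,u,f,g]((S ⋈[g=b] R)) → 2
  γ[b; SUM(f)→c](π[b,u,f,g]((S ⋈[g=b] R))) → 2

E1 and E2 produce the same multiset:
b | c
2 | 1
6 | 4

yes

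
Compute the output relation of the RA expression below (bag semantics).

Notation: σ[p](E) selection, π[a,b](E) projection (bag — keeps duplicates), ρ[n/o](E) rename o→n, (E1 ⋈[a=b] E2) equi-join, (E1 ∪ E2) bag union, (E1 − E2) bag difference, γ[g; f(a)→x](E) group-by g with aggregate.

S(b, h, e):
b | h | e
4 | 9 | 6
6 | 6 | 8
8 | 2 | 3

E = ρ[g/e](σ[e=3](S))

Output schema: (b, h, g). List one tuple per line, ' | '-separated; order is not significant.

Stepwise |·|:
  S → 3
  σ[e=3](S) → 1
  ρ[g/e](σ[e=3](S)) → 1

== RESULT ==
b | h | g
8 | 2 | 3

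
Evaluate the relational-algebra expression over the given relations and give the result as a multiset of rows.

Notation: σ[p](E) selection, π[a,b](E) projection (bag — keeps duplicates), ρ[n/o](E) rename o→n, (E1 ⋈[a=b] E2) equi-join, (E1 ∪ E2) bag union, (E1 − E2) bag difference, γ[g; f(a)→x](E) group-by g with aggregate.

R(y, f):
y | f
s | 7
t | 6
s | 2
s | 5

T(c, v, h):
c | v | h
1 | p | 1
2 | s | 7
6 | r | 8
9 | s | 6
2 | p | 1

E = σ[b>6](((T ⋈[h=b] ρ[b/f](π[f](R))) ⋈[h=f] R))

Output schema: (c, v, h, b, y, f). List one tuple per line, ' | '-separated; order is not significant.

Subexpression sizes:
  T → 5
  R → 4
  π[f](R) → 4
  ρ[b/f](π[f](R)) → 4
  (T ⋈[h=b] ρ[b/f](π[f](R))) → 2
  R → 4
  ((T ⋈[h=b] ρ[b/f](π[f](R))) ⋈[h=f] R) → 2
  σ[b>6](((T ⋈[h=b] ρ[b/f](π[f](R))) ⋈[h=f] R)) → 1

== RESULT ==
c | v | h | b | y | f
2 | s | 7 | 7 | s | 7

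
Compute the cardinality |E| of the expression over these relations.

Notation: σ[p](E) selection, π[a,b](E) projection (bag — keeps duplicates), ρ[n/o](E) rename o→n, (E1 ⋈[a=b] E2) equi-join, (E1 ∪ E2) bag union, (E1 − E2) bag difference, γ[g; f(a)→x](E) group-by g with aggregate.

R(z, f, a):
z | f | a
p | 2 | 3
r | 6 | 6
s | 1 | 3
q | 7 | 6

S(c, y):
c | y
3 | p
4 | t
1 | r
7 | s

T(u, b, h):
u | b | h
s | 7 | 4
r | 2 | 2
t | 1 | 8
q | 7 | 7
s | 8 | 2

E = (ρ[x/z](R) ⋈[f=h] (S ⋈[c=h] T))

Stepwise |·|:
  R → 4
  ρ[x/z](R) → 4
  S → 4
  T → 5
  (S ⋈[c=h] T) → 2
  (ρ[x/z](R) ⋈[f=h] (S ⋈[c=h] T)) → 1

|E| = 1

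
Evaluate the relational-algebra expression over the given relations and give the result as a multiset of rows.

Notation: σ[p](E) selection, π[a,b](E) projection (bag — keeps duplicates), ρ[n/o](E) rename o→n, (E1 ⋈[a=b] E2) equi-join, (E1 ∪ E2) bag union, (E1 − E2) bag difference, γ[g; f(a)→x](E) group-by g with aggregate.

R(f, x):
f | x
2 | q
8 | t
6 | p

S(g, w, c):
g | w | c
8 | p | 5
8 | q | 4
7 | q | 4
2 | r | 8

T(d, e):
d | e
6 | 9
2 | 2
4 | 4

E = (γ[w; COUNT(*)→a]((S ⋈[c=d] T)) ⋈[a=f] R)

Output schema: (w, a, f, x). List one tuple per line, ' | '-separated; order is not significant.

Subexpression sizes:
  S → 4
  T → 3
  (S ⋈[c=d] T) → 2
  γ[w; COUNT(*)→a]((S ⋈[c=d] T)) → 1
  R → 3
  (γ[w; COUNT(*)→a]((S ⋈[c=d] T)) ⋈[a=f] R) → 1

== RESULT ==
w | a | f | x
q | 2 | 2 | q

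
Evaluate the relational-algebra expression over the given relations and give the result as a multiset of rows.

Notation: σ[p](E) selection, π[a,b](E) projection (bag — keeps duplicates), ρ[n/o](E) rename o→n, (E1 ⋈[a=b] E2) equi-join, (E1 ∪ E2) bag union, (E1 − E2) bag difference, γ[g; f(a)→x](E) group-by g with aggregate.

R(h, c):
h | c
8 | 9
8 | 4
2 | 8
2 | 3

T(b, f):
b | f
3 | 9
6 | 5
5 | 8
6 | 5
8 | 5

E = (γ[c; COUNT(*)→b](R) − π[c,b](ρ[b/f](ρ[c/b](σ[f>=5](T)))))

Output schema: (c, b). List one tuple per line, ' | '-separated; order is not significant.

Per-node cardinality:
  R → 4
  γ[c; COUNT(*)→b](R) → 4
  T → 5
  σ[f>=5](T) → 5
  ρ[c/b](σ[f>=5](T)) → 5
  ρ[b/f](ρ[c/b](σ[f>=5](T))) → 5
  π[c,b](ρ[b/f](ρ[c/b](σ[f>=5](T)))) → 5
  (γ[c; COUNT(*)→b](R) − π[c,b](ρ[b/f](ρ[c/b](σ[f>=5](T))))) → 4

== RESULT ==
c | b
3 | 1
4 | 1
8 | 1
9 | 1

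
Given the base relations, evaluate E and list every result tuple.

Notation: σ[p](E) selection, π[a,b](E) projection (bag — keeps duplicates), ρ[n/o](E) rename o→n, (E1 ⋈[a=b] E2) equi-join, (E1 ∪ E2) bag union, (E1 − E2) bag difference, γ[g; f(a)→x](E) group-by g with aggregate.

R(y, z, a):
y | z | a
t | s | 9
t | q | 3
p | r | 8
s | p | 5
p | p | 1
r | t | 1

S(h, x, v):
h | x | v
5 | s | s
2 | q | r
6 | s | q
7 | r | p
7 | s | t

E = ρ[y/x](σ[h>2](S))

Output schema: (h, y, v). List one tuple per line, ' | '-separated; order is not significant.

Row counts bottom-up:
  S → 5
  σ[h>2](S) → 4
  ρ[y/x](σ[h>2](S)) → 4

== RESULT ==
h | y | v
5 | s | s
6 | s | q
7 | r | p
7 | s | t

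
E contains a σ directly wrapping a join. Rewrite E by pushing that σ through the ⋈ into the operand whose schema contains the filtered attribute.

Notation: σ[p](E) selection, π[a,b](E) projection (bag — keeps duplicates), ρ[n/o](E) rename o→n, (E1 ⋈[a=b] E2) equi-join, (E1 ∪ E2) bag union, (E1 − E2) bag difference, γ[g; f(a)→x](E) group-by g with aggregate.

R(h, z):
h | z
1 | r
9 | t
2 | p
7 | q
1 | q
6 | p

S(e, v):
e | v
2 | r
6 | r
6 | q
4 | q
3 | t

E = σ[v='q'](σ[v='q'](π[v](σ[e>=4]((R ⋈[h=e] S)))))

σ filters on e, owned by the right side.
E' = σ[v='q'](σ[v='q'](π[v]((R ⋈[h=e] σ[e>=4](S)))))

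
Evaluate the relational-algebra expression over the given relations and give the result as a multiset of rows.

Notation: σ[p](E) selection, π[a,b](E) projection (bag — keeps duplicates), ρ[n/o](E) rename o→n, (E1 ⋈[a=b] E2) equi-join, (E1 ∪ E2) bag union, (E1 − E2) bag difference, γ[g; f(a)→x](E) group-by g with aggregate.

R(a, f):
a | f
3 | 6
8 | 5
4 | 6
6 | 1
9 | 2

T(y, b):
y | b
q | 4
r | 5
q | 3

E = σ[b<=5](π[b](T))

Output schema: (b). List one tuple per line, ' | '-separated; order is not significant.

Stepwise |·|:
  T → 3
  π[b](T) → 3
  σ[b<=5](π[b](T)) → 3

== RESULT ==
b
3
4
5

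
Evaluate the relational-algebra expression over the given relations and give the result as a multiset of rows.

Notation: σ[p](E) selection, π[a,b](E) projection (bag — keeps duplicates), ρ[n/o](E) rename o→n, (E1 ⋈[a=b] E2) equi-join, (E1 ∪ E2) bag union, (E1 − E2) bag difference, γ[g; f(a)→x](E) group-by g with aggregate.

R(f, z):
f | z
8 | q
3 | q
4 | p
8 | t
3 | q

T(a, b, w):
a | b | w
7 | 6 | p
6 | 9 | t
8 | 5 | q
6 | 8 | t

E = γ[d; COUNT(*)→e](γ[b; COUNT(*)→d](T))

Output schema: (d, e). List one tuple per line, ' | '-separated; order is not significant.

Stepwise |·|:
  T → 4
  γ[b; COUNT(*)→d](T) → 4
  γ[d; COUNT(*)→e](γ[b; COUNT(*)→d](T)) → 1

== RESULT ==
d | e
1 | 4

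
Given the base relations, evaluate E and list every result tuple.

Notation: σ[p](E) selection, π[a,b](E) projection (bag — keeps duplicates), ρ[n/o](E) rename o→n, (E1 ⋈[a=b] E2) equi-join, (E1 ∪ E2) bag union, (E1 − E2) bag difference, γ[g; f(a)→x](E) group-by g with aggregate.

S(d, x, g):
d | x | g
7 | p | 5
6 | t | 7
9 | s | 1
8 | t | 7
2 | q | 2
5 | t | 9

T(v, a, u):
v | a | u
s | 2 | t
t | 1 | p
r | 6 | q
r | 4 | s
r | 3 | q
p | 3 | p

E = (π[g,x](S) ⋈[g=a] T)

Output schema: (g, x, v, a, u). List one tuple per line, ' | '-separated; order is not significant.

Stepwise |·|:
  S → 6
  π[g,x](S) → 6
  T → 6
  (π[g,x](S) ⋈[g=a] T) → 2

== RESULT ==
g | x | v | a | u
1 | s | t | 1 | p
2 | q | s | 2 | t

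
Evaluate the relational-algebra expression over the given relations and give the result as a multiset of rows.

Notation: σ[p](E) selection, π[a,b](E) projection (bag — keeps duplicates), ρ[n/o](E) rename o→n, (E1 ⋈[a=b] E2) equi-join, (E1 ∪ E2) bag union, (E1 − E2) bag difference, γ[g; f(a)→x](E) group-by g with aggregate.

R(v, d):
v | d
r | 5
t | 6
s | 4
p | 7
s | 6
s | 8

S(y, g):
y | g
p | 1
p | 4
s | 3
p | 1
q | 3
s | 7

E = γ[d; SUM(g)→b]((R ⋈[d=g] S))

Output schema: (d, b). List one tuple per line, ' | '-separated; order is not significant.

Per-node cardinality:
  R → 6
  S → 6
  (R ⋈[d=g] S) → 2
  γ[d; SUM(g)→b]((R ⋈[d=g] S)) → 2

== RESULT ==
d | b
4 | 4
7 | 7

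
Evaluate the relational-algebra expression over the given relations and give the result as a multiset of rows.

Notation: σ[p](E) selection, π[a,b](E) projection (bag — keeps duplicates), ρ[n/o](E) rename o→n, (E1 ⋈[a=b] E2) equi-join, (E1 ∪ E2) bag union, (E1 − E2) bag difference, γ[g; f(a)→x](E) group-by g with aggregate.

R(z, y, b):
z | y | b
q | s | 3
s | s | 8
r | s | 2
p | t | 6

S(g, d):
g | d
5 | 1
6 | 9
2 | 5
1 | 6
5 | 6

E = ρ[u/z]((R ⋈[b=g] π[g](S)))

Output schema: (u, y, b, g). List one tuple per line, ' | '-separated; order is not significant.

Subexpression sizes:
  R → 4
  S → 5
  π[g](S) → 5
  (R ⋈[b=g] π[g](S)) → 2
  ρ[u/z]((R ⋈[b=g] π[g](S))) → 2

== RESULT ==
u | y | b | g
p | t | 6 | 6
r | s | 2 | 2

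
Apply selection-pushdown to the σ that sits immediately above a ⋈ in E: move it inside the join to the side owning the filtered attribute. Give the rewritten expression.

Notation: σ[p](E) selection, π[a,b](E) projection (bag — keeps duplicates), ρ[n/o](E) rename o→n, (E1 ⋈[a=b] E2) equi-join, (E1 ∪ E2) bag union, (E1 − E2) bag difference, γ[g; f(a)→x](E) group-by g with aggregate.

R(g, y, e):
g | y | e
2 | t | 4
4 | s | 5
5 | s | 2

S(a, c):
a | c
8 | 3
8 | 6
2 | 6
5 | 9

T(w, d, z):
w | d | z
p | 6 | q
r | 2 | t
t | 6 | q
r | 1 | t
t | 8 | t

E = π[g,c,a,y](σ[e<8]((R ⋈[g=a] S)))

σ filters on e, owned by the left side.
E' = π[g,c,a,y]((σ[e<8](R) ⋈[g=a] S))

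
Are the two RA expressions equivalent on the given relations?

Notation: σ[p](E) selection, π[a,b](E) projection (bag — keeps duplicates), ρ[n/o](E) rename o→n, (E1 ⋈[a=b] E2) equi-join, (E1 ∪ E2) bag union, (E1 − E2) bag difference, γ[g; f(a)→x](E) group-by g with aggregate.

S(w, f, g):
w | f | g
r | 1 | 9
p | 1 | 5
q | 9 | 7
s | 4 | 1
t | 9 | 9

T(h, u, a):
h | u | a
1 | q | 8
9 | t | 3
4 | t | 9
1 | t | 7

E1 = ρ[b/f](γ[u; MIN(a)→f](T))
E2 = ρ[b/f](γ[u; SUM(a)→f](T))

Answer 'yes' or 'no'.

E1 row counts bottom-up:
  T → 4
  γ[u; MIN(a)→f](T) → 2
  ρ[b/f](γ[u; MIN(a)→f](T)) → 2
E2 row counts bottom-up:
  T → 4
  γ[u; SUM(a)→f](T) → 2
  ρ[b/f](γ[u; SUM(a)→f](T)) → 2

E1 result:
u | b
q | 8
t | 3
E2 result:
u | b
q | 8
t | 19
Witness: ('t', 3) appears 1× in E1 but 0× in E2.

no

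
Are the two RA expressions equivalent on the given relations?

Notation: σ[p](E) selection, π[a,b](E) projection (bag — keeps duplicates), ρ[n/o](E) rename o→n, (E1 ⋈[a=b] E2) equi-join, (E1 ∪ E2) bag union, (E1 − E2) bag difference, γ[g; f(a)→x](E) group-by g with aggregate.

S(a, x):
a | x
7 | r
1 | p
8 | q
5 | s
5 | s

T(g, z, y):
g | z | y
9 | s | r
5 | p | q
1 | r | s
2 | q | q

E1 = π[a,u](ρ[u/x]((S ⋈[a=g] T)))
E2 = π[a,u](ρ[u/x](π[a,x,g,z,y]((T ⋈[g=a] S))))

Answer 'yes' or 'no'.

E1 row counts bottom-up:
  S → 5
  T → 4
  (S ⋈[a=g] T) → 3
  ρ[u/x]((S ⋈[a=g] T)) → 3
  π[a,u](ρ[u/x]((S ⋈[a=g] T))) → 3
E2 row counts bottom-up:
  T → 4
  S → 5
  (T ⋈[g=a] S) → 3
  π[a,x,g,z,y]((T ⋈[g=a] S)) → 3
  ρ[u/x](π[a,x,g,z,y]((T ⋈[g=a] S))) → 3
  π[a,u](ρ[u/x](π[a,x,g,z,y]((T ⋈[g=a] S)))) → 3

E1 and E2 produce the same multiset:
a | u
1 | p
5 | s
5 | s

yes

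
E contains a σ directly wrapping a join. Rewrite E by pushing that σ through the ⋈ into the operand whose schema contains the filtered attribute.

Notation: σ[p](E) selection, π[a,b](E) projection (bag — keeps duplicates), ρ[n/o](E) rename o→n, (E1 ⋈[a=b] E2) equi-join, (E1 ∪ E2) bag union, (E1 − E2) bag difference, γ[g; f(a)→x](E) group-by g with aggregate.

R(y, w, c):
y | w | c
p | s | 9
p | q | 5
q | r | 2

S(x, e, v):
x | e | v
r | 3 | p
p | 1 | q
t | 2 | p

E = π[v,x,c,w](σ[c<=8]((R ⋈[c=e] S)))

σ filters on c, owned by the left side.
E' = π[v,x,c,w]((σ[c<=8](R) ⋈[c=e] S))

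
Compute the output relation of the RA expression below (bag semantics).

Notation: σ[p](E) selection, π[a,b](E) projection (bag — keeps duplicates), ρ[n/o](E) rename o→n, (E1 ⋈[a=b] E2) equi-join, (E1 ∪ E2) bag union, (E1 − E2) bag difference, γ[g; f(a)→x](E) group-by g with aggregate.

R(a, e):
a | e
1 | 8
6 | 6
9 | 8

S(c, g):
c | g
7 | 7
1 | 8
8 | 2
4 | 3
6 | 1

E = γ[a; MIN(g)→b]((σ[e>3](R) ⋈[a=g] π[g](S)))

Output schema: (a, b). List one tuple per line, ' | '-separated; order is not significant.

Stepwise |·|:
  R → 3
  σ[e>3](R) → 3
  S → 5
  π[g](S) → 5
  (σ[e>3](R) ⋈[a=g] π[g](S)) → 1
  γ[a; MIN(g)→b]((σ[e>3](R) ⋈[a=g] π[g](S))) → 1

== RESULT ==
a | b
1 | 1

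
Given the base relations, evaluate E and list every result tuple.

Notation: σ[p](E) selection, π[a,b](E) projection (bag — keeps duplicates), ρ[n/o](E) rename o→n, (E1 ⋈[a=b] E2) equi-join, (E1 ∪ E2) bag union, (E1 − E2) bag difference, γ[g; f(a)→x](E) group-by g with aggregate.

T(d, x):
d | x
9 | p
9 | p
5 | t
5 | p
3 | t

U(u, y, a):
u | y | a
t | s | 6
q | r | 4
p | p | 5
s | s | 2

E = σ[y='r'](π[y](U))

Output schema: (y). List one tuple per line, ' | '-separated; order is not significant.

Subexpression sizes:
  U → 4
  π[y](U) → 4
  σ[y='r'](π[y](U)) → 1

== RESULT ==
y
r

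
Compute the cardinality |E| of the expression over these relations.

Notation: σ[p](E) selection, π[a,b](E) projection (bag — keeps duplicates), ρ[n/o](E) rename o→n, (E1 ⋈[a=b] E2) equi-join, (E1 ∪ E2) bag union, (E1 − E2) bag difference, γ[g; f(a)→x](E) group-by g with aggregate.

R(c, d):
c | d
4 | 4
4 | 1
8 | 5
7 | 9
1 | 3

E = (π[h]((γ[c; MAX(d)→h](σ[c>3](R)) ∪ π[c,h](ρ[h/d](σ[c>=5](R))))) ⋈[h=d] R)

Per-node cardinality:
  R → 5
  σ[c>3](R) → 4
  γ[c; MAX(d)→h](σ[c>3](R)) → 3
  R → 5
  σ[c>=5](R) → 2
  ρ[h/d](σ[c>=5](R)) → 2
  π[c,h](ρ[h/d](σ[c>=5](R))) → 2
  (γ[c; MAX(d)→h](σ[c>3](R)) ∪ π[c,h](ρ[h/d](σ[c>=5](R)))) → 5
  π[h]((γ[c; MAX(d)→h](σ[c>3](R)) ∪ π[c,h](ρ[h/d](σ[c>=5](R))))) → 5
  R → 5
  (π[h]((γ[c; MAX(d)→h](σ[c>3](R)) ∪ π[c,h](ρ[h/d](σ[c>=5](R))))) ⋈[h=d] R) → 5

|E| = 5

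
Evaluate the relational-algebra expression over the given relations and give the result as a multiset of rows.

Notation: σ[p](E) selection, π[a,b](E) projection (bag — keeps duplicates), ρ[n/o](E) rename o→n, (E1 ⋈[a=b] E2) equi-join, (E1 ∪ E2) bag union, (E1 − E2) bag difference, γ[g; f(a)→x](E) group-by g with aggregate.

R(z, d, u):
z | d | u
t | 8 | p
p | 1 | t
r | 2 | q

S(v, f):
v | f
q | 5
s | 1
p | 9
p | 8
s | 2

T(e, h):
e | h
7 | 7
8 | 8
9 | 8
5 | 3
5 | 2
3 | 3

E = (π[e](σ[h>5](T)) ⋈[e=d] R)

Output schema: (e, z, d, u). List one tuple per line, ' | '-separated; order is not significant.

Subexpression sizes:
  T → 6
  σ[h>5](T) → 3
  π[e](σ[h>5](T)) → 3
  R → 3
  (π[e](σ[h>5](T)) ⋈[e=d] R) → 1

== RESULT ==
e | z | d | u
8 | t | 8 | p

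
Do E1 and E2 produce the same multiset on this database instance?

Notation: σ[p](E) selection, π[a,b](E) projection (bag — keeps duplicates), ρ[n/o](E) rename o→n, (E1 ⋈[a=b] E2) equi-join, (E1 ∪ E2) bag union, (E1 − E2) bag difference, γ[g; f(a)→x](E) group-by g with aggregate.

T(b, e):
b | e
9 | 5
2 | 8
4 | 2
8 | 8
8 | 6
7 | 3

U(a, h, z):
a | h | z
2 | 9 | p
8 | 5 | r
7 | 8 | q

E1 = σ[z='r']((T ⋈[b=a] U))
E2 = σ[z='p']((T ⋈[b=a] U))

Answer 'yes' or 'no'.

E1 row counts bottom-up:
  T → 6
  U → 3
  (T ⋈[b=a] U) → 4
  σ[z='r']((T ⋈[b=a] U)) → 2
E2 row counts bottom-up:
  T → 6
  U → 3
  (T ⋈[b=a] U) → 4
  σ[z='p']((T ⋈[b=a] U)) → 1

E1 result:
b | e | a | h | z
8 | 6 | 8 | 5 | r
8 | 8 | 8 | 5 | r
E2 result:
b | e | a | h | z
2 | 8 | 2 | 9 | p
Witness: (2, 8, 2, 9, 'p') appears 0× in E1 but 1× in E2.

no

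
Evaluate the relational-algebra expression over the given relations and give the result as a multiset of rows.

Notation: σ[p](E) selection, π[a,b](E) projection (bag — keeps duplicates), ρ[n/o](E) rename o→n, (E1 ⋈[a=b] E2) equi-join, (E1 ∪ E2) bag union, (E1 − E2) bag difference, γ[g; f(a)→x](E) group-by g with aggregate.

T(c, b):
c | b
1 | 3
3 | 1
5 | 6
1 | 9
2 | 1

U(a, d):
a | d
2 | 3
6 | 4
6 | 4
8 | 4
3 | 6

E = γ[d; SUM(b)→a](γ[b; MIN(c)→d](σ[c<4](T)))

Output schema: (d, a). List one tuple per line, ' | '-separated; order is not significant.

Stepwise |·|:
  T → 5
  σ[c<4](T) → 4
  γ[b; MIN(c)→d](σ[c<4](T)) → 3
  γ[d; SUM(b)→a](γ[b; MIN(c)→d](σ[c<4](T))) → 2

== RESULT ==
d | a
1 | 12
2 | 1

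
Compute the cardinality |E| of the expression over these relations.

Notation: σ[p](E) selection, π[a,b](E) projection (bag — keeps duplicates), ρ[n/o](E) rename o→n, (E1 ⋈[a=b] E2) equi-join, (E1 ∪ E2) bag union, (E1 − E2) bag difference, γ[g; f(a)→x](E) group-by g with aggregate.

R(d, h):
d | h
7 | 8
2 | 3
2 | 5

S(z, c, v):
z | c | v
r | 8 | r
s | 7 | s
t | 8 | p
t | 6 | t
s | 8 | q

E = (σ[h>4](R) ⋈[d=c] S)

Row counts bottom-up:
  R → 3
  σ[h>4](R) → 2
  S → 5
  (σ[h>4](R) ⋈[d=c] S) → 1

|E| = 1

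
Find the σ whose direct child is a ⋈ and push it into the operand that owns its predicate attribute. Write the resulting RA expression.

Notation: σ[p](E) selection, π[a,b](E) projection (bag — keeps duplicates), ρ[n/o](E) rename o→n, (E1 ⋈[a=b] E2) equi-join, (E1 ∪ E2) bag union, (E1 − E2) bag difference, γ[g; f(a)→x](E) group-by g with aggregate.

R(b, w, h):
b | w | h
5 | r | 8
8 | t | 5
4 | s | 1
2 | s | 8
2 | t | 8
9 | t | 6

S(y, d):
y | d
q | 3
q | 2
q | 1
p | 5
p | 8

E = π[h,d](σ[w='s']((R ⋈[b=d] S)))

σ filters on w, owned by the left side.
E' = π[h,d]((σ[w='s'](R) ⋈[b=d] S))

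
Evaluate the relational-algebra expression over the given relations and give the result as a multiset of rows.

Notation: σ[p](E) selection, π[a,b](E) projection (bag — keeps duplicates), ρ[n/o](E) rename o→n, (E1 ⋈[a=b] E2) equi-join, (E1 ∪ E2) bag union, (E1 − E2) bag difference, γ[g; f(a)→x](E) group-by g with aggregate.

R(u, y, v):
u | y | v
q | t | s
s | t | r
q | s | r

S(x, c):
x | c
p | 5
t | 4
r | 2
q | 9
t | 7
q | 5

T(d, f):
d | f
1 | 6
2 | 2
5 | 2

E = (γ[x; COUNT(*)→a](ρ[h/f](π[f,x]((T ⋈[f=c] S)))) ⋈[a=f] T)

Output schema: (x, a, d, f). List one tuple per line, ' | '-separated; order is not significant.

Row counts bottom-up:
  T → 3
  S → 6
  (T ⋈[f=c] S) → 2
  π[f,x]((T ⋈[f=c] S)) → 2
  ρ[h/f](π[f,x]((T ⋈[f=c] S))) → 2
  γ[x; COUNT(*)→a](ρ[h/f](π[f,x]((T ⋈[f=c] S)))) → 1
  T → 3
  (γ[x; COUNT(*)→a](ρ[h/f](π[f,x]((T ⋈[f=c] S)))) ⋈[a=f] T) → 2

== RESULT ==
x | a | d | f
r | 2 | 2 | 2
r | 2 | 5 | 2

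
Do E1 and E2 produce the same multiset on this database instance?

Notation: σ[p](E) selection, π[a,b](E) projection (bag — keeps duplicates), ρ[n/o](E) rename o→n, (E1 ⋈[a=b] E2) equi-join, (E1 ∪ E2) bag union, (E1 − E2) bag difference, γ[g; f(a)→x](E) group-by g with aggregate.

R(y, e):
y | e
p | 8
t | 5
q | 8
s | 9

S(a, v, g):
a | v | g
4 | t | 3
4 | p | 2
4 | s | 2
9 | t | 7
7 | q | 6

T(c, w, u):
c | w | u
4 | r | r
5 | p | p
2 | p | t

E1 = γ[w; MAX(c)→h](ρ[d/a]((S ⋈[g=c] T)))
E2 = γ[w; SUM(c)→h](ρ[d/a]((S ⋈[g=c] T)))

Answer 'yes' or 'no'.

E1 per-node cardinality:
  S → 5
  T → 3
  (S ⋈[g=c] T) → 2
  ρ[d/a]((S ⋈[g=c] T)) → 2
  γ[w; MAX(c)→h](ρ[d/a]((S ⋈[g=c] T))) → 1
E2 per-node cardinality:
  S → 5
  T → 3
  (S ⋈[g=c] T) → 2
  ρ[d/a]((S ⋈[g=c] T)) → 2
  γ[w; SUM(c)→h](ρ[d/a]((S ⋈[g=c] T))) → 1

E1 result:
w | h
p | 2
E2 result:
w | h
p | 4
Witness: ('p', 4) appears 0× in E1 but 1× in E2.

no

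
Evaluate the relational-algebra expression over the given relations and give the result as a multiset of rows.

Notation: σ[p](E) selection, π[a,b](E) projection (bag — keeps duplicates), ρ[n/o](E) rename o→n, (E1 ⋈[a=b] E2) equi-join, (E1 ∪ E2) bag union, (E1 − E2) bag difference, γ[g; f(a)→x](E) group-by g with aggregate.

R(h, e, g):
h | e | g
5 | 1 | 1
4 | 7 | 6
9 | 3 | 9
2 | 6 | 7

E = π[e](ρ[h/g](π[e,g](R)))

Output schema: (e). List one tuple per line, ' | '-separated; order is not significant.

Subexpression sizes:
  R → 4
  π[e,g](R) → 4
  ρ[h/g](π[e,g](R)) → 4
  π[e](ρ[h/g](π[e,g](R))) → 4

== RESULT ==
e
1
3
6
7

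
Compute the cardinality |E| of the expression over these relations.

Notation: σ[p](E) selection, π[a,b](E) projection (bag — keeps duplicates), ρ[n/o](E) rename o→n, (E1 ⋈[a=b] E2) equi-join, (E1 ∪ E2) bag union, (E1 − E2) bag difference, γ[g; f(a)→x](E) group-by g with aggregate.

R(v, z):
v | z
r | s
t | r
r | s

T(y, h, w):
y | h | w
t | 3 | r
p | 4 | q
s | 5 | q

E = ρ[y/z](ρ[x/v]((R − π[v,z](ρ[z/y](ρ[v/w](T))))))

Row counts bottom-up:
  R → 3
  T → 3
  ρ[v/w](T) → 3
  ρ[z/y](ρ[v/w](T)) → 3
  π[v,z](ρ[z/y](ρ[v/w](T))) → 3
  (R − π[v,z](ρ[z/y](ρ[v/w](T)))) → 3
  ρ[x/v]((R − π[v,z](ρ[z/y](ρ[v/w](T))))) → 3
  ρ[y/z](ρ[x/v]((R − π[v,z](ρ[z/y](ρ[v/w](T)))))) → 3

|E| = 3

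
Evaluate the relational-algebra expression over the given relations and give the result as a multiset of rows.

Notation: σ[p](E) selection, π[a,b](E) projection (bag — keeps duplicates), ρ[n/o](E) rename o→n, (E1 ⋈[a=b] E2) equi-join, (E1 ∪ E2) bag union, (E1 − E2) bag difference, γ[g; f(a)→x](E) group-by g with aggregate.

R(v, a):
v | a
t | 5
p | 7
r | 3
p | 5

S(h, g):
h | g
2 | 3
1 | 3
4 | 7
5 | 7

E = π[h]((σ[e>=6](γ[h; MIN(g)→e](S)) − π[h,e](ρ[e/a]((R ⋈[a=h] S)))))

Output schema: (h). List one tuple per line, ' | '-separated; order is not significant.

Per-node cardinality:
  S → 4
  γ[h; MIN(g)→e](S) → 4
  σ[e>=6](γ[h; MIN(g)→e](S)) → 2
  R → 4
  S → 4
  (R ⋈[a=h] S) → 2
  ρ[e/a]((R ⋈[a=h] S)) → 2
  π[h,e](ρ[e/a]((R ⋈[a=h] S))) → 2
  (σ[e>=6](γ[h; MIN(g)→e](S)) − π[h,e](ρ[e/a]((R ⋈[a=h] S)))) → 2
  π[h]((σ[e>=6](γ[h; MIN(g)→e](S)) − π[h,e](ρ[e/a]((R ⋈[a=h] S))))) → 2

== RESULT ==
h
4
5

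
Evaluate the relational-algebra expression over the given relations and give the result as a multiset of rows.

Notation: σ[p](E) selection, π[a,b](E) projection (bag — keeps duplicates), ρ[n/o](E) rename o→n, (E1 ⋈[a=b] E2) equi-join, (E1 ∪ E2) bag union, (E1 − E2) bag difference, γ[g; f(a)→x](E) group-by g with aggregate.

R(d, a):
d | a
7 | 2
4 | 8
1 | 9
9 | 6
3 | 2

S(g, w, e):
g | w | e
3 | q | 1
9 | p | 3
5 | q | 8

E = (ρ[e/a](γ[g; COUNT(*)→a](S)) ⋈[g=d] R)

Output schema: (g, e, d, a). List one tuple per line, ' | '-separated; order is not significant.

Row counts bottom-up:
  S → 3
  γ[g; COUNT(*)→a](S) → 3
  ρ[e/a](γ[g; COUNT(*)→a](S)) → 3
  R → 5
  (ρ[e/a](γ[g; COUNT(*)→a](S)) ⋈[g=d] R) → 2

== RESULT ==
g | e | d | a
3 | 1 | 3 | 2
9 | 1 | 9 | 6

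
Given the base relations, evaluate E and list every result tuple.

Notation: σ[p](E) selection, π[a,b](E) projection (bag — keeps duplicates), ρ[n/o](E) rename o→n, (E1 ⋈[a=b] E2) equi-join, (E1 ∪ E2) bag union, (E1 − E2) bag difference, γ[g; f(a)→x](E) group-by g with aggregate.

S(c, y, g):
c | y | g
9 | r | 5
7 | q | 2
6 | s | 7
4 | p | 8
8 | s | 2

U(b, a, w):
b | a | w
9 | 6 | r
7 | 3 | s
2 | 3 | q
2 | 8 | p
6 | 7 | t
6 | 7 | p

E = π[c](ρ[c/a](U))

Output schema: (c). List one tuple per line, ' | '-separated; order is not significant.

Per-node cardinality:
  U → 6
  ρ[c/a](U) → 6
  π[c](ρ[c/a](U)) → 6

== RESULT ==
c
3
3
6
7
7
8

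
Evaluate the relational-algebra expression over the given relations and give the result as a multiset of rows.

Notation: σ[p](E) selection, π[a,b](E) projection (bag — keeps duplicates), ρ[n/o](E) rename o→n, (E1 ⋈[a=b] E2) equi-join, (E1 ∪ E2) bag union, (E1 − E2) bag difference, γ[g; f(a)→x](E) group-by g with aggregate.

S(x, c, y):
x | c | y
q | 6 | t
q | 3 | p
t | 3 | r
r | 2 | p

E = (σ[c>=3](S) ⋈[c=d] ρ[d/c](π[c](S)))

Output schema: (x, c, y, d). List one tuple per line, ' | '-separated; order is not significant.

Row counts bottom-up:
  S → 4
  σ[c>=3](S) → 3
  S → 4
  π[c](S) → 4
  ρ[d/c](π[c](S)) → 4
  (σ[c>=3](S) ⋈[c=d] ρ[d/c](π[c](S))) → 5

== RESULT ==
x | c | y | d
q | 3 | p | 3
q | 3 | p | 3
q | 6 | t | 6
t | 3 | r | 3
t | 3 | r | 3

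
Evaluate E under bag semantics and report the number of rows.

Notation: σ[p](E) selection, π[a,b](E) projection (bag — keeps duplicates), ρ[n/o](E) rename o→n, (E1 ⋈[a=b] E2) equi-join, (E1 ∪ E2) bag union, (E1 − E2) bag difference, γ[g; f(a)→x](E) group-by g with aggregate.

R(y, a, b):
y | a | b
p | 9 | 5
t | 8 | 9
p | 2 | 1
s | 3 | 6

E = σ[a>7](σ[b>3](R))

Per-node cardinality:
  R → 4
  σ[b>3](R) → 3
  σ[a>7](σ[b>3](R)) → 2

|E| = 2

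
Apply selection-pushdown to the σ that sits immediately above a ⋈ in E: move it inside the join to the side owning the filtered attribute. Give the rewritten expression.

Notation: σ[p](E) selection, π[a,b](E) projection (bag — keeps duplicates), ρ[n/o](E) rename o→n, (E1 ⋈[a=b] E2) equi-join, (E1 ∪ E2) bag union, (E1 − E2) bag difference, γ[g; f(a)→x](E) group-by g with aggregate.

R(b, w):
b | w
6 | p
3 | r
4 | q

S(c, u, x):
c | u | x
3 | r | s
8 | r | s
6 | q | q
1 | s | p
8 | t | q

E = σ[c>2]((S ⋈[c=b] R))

σ filters on c, owned by the left side.
E' = (σ[c>2](S) ⋈[c=b] R)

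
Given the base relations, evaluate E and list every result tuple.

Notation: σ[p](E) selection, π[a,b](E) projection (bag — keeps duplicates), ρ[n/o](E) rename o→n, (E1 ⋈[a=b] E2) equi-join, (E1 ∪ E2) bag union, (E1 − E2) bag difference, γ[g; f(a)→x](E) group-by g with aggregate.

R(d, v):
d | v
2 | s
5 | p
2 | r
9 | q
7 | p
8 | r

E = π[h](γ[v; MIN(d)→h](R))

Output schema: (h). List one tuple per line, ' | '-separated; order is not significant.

Stepwise |·|:
  R → 6
  γ[v; MIN(d)→h](R) → 4
  π[h](γ[v; MIN(d)→h](R)) → 4

== RESULT ==
h
2
2
5
9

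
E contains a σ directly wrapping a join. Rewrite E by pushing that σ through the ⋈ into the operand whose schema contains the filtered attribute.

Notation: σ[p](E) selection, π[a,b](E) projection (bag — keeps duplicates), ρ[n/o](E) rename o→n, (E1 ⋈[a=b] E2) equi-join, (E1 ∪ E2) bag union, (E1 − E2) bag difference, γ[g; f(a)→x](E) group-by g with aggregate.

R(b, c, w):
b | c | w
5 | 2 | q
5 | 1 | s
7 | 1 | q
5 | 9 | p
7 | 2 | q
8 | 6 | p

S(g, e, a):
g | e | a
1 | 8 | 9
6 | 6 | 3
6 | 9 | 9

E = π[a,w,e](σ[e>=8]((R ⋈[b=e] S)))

σ filters on e, owned by the right side.
E' = π[a,w,e]((R ⋈[b=e] σ[e>=8](S)))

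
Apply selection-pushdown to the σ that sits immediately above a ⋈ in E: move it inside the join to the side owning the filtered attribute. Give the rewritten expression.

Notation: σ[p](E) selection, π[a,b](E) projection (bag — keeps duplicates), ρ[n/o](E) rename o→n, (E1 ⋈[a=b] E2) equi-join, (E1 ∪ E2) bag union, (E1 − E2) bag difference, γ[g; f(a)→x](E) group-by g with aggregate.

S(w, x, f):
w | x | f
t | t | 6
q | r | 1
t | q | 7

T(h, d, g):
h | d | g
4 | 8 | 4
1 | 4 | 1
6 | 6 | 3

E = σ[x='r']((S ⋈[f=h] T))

σ filters on x, owned by the left side.
E' = (σ[x='r'](S) ⋈[f=h] T)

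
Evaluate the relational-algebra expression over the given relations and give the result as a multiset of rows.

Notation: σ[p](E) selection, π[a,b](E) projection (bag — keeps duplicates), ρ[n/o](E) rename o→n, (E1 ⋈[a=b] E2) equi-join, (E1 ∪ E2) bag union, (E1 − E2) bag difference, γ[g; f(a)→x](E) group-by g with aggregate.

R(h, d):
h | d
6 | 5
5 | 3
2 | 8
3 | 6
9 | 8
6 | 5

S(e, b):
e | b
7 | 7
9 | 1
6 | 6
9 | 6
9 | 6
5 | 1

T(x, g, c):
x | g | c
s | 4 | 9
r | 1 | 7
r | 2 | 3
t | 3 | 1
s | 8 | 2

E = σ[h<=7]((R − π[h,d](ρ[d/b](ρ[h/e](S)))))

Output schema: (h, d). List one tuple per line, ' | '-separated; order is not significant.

Stepwise |·|:
  R → 6
  S → 6
  ρ[h/e](S) → 6
  ρ[d/b](ρ[h/e](S)) → 6
  π[h,d](ρ[d/b](ρ[h/e](S))) → 6
  (R − π[h,d](ρ[d/b](ρ[h/e](S)))) → 6
  σ[h<=7]((R − π[h,d](ρ[d/b](ρ[h/e](S))))) → 5

== RESULT ==
h | d
2 | 8
3 | 6
5 | 3
6 | 5
6 | 5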